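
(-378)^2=142884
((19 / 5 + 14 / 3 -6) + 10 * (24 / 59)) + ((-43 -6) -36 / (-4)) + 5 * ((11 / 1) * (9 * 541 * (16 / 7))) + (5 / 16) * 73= 60670579271 / 99120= 612092.20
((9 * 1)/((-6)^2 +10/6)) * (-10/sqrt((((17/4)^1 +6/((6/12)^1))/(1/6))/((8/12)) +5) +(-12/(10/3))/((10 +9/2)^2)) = -108 * sqrt(5)/1243 -1944/475165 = -0.20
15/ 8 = 1.88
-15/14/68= -15/952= -0.02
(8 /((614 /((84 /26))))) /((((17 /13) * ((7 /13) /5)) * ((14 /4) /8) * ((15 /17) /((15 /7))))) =24960 /15043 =1.66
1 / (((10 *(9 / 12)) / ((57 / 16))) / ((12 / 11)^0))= 19 / 40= 0.48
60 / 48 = 5 / 4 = 1.25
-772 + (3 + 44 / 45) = -34561 / 45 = -768.02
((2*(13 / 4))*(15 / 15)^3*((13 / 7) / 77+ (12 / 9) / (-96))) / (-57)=-5161 / 4424112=-0.00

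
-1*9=-9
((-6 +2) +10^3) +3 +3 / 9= 2998 / 3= 999.33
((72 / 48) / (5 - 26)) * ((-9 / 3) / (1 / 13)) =39 / 14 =2.79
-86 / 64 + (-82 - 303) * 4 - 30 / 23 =-1135389 / 736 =-1542.65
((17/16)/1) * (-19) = -323/16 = -20.19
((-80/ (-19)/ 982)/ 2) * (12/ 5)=48/ 9329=0.01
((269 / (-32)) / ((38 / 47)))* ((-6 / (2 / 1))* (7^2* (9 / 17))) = 16726689 / 20672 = 809.15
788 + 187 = 975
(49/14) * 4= 14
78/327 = 26/109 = 0.24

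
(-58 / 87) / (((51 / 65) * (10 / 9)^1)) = -0.76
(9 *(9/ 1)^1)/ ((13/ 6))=486/ 13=37.38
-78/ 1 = -78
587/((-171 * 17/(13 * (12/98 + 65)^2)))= -77702512511/6979707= -11132.63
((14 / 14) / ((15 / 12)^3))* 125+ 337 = 401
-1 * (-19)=19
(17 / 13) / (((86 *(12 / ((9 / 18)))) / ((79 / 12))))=1343 / 321984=0.00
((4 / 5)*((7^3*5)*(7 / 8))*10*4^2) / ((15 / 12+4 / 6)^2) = 27659520 / 529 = 52286.43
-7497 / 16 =-468.56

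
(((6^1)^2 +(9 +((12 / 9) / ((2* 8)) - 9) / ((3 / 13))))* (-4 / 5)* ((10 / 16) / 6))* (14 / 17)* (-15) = 8015 / 1224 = 6.55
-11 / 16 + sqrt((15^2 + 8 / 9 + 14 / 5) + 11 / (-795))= -11 / 16 + sqrt(5781134) / 159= 14.43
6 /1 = 6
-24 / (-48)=1 / 2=0.50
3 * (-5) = -15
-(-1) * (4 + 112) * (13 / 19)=1508 / 19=79.37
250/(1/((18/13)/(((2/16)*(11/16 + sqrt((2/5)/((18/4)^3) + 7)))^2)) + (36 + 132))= 48556492749699194880000/32646349264471969154209 - 365235052216320000*sqrt(1055)/32646349264471969154209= 1.49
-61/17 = -3.59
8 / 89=0.09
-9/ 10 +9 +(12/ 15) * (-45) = -279/ 10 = -27.90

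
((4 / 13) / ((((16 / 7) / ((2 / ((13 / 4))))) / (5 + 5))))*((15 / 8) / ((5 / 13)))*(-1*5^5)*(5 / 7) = -9014.42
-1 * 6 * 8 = -48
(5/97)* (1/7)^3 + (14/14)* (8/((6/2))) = 266183/99813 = 2.67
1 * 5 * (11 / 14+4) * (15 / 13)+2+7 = 6663 / 182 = 36.61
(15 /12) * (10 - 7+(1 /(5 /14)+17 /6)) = 259 /24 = 10.79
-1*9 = -9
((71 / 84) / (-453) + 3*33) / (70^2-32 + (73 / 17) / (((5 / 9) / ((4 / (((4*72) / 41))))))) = 640403090 / 31518785529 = 0.02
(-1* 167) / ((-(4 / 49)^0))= 167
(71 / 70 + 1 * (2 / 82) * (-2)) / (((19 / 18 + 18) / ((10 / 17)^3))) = 293400 / 28449449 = 0.01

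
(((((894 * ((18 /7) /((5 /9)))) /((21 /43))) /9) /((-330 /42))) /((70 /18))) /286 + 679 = 6540872441 /9634625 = 678.89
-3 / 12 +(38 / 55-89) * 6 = -116623 / 220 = -530.10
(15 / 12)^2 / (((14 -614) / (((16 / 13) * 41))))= -41 / 312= -0.13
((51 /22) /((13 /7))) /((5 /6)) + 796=570211 /715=797.50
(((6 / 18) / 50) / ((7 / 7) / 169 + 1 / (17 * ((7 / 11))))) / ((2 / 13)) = 261443 / 593400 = 0.44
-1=-1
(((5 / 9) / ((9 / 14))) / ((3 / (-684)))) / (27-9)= -2660 / 243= -10.95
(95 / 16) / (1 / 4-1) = -95 / 12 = -7.92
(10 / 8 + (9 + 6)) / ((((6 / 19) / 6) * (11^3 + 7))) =1235 / 5352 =0.23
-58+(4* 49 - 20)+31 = 149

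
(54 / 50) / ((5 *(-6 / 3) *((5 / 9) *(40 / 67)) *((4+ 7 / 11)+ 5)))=-179091 / 5300000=-0.03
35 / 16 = 2.19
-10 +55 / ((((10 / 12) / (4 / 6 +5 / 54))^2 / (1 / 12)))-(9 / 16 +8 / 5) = -32495 / 3888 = -8.36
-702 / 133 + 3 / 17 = -11535 / 2261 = -5.10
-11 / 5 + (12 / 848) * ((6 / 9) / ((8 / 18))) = -4619 / 2120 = -2.18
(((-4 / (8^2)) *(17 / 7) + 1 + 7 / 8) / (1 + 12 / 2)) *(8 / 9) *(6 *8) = 1544 / 147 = 10.50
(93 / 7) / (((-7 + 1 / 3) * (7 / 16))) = -1116 / 245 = -4.56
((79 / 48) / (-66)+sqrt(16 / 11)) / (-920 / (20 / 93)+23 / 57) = 1501 / 257477088-228* sqrt(11) / 2682053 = -0.00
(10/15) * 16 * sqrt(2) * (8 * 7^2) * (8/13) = 100352 * sqrt(2)/39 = 3638.95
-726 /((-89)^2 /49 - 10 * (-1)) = -35574 /8411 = -4.23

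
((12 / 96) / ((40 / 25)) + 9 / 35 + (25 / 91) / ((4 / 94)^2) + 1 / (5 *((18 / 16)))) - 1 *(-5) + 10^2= 67414859 / 262080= 257.23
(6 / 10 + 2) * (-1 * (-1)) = 13 / 5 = 2.60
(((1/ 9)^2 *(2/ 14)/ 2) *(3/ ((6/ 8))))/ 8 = 1/ 2268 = 0.00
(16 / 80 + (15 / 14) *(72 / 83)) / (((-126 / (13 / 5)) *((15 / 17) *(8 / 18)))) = -725101 / 12201000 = -0.06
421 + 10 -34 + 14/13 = 5175/13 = 398.08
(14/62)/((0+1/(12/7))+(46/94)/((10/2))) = 19740/59551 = 0.33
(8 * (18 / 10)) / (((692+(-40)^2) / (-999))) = -5994 / 955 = -6.28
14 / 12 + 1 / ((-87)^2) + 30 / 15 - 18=-224545 / 15138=-14.83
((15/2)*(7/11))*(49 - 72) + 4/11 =-2407/22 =-109.41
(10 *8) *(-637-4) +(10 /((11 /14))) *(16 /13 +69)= -655020 /13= -50386.15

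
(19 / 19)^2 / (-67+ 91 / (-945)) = -135 / 9058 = -0.01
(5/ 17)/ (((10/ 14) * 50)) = 7/ 850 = 0.01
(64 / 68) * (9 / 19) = 144 / 323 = 0.45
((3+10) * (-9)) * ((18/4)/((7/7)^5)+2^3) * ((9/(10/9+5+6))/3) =-78975/218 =-362.27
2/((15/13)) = 26/15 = 1.73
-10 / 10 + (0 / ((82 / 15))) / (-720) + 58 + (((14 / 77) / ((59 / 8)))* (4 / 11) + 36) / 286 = 58318523 / 1020877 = 57.13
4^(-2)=1 / 16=0.06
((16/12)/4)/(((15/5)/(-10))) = -10/9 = -1.11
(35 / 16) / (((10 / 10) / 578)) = 10115 / 8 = 1264.38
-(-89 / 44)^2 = -7921 / 1936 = -4.09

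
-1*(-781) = 781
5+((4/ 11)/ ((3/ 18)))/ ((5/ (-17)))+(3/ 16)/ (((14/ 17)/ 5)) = -15767/ 12320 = -1.28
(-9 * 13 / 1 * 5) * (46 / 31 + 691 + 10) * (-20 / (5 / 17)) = 866289060 / 31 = 27944808.39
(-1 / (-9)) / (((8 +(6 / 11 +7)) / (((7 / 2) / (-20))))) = -77 / 61560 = -0.00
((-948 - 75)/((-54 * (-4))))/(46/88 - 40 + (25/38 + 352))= -71269/4712742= -0.02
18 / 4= 9 / 2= 4.50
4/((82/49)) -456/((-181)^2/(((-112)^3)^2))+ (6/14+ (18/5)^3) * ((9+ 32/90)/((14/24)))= -1130141754580687011978/41135530625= -27473615568.09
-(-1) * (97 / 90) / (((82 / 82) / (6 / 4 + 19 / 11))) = 3.48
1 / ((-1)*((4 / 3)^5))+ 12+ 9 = 21261 / 1024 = 20.76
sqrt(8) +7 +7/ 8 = 2* sqrt(2) +63/ 8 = 10.70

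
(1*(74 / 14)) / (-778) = -37 / 5446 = -0.01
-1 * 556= -556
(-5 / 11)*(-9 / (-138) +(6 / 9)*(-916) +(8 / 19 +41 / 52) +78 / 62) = 6425943845 / 23246652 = 276.42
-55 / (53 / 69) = -71.60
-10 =-10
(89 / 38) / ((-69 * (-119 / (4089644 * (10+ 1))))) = 2001880738 / 156009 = 12831.83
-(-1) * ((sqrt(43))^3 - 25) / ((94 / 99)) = -2475 / 94+ 4257 * sqrt(43) / 94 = 270.64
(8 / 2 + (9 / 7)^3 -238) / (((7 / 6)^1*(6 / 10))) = -795330 / 2401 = -331.25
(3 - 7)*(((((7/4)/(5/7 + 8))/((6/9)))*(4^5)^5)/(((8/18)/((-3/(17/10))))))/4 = 1396467728205742080/1037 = 1346641975126077.22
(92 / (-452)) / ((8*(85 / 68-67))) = 23 / 59438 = 0.00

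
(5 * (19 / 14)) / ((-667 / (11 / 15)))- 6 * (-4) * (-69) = -46391393 / 28014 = -1656.01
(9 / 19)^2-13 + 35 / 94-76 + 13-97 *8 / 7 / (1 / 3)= -96909497 / 237538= -407.97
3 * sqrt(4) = 6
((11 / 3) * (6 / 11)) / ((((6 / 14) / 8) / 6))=224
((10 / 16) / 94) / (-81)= -0.00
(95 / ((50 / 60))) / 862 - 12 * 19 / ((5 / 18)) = -1768539 / 2155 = -820.67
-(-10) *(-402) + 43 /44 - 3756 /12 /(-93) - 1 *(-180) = -15695509 /4092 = -3835.66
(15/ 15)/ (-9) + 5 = 44/ 9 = 4.89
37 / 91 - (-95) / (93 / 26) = 228211 / 8463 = 26.97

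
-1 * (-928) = 928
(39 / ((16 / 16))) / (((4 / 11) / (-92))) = -9867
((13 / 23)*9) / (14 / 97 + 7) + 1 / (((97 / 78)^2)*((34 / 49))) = 1.64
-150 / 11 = -13.64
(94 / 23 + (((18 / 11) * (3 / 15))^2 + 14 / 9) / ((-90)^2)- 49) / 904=-113899350691 / 2292551910000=-0.05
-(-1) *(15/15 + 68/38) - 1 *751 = -14216/19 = -748.21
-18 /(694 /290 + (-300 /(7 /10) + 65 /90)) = 328860 /7773083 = 0.04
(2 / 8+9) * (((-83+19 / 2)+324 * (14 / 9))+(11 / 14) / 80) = 17840327 / 4480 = 3982.22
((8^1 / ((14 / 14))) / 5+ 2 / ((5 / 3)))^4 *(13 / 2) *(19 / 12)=1186094 / 1875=632.58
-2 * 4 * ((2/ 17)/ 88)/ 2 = -0.01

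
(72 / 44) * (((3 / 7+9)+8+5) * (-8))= -22608 / 77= -293.61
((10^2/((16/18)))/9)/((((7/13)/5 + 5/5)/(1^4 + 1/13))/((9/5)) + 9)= 175/134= 1.31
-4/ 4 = -1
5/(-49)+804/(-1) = -39401/49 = -804.10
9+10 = 19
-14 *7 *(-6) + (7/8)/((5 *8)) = 188167/320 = 588.02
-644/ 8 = -161/ 2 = -80.50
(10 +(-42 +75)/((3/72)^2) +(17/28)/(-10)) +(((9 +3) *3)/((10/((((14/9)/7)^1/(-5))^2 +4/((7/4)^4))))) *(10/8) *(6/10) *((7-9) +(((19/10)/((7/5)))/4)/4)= 639194536607/33614000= 19015.72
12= 12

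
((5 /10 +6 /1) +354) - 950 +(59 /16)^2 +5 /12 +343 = -178549 /768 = -232.49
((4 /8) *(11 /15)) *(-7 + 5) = -11 /15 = -0.73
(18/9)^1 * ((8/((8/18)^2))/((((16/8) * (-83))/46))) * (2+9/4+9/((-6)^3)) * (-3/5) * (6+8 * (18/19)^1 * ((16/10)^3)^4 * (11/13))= 10274966847876776031/100102539062500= 102644.42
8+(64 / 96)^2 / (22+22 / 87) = 11645 / 1452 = 8.02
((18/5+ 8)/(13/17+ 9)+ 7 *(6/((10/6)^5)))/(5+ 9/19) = 21949237/26975000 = 0.81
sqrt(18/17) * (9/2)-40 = -35.37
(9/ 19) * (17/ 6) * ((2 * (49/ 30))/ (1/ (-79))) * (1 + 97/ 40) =-9015559/ 7600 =-1186.26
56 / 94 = 28 / 47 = 0.60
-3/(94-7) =-1/29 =-0.03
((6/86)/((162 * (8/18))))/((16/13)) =13/16512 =0.00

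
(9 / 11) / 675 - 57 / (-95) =496 / 825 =0.60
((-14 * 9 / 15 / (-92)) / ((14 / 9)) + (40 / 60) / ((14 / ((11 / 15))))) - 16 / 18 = -23047 / 28980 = -0.80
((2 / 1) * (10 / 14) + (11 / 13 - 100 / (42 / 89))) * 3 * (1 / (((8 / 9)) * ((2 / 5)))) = -2575305 / 1456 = -1768.75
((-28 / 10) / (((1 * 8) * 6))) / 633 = -7 / 75960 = -0.00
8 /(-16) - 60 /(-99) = 7 /66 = 0.11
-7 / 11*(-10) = 70 / 11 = 6.36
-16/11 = -1.45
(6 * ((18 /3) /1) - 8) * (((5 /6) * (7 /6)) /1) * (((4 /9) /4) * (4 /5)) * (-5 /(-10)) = 1.21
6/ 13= 0.46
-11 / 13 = -0.85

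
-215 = -215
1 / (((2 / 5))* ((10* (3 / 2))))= 1 / 6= 0.17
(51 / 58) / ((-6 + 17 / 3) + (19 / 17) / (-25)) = -65025 / 27956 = -2.33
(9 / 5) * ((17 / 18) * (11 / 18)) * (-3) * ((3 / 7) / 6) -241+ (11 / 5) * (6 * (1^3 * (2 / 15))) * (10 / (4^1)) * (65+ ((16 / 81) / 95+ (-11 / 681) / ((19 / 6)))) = 21893854819 / 489094200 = 44.76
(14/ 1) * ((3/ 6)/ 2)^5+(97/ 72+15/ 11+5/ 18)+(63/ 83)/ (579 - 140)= 616468049/ 205213184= 3.00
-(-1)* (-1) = -1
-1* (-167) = 167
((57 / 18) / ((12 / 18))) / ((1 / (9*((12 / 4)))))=513 / 4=128.25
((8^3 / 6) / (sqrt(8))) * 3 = 64 * sqrt(2) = 90.51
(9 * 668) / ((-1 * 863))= -6012 / 863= -6.97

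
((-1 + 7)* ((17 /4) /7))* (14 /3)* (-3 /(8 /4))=-51 /2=-25.50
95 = 95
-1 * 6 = -6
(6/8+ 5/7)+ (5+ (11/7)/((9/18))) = 9.61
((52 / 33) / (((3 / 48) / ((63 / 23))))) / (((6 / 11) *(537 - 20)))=2912 / 11891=0.24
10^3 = 1000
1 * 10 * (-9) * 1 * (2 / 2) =-90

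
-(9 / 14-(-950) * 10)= -133009 / 14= -9500.64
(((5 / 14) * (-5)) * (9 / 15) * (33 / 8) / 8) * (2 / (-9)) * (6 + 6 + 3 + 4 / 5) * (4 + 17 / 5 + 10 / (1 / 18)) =814253 / 2240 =363.51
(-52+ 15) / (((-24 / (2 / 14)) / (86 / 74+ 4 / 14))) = 125 / 392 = 0.32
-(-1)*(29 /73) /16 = 29 /1168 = 0.02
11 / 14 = 0.79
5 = 5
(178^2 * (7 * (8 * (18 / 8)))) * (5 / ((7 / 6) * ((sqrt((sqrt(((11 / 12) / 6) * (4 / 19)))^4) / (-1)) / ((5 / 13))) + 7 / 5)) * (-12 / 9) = -39009340800 / 1909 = -20434437.30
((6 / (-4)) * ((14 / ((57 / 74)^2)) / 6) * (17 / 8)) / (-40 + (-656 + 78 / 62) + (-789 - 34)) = 5050241 / 611461800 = 0.01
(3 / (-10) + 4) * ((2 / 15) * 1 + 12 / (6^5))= 16169 / 32400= 0.50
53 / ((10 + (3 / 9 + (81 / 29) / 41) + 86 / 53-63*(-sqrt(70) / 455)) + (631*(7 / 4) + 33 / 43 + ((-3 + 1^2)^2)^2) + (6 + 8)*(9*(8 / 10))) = 292130446593808142569860 / 6800799296392775763672601-32782841002606003920*sqrt(70) / 6800799296392775763672601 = 0.04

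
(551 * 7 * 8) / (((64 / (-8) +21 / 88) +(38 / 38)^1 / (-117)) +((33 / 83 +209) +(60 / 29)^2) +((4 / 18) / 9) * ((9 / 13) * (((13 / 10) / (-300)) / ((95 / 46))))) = 790018244575560000 / 5271949825503607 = 149.85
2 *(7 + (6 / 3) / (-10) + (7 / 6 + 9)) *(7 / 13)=3563 / 195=18.27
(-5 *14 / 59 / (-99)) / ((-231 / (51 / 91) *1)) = -170 / 5846841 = -0.00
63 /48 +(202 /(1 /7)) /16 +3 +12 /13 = 19471 /208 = 93.61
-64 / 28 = -16 / 7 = -2.29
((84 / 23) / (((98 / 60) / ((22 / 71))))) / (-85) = -1584 / 194327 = -0.01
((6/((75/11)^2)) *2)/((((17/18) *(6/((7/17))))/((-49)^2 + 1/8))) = 16270023/361250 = 45.04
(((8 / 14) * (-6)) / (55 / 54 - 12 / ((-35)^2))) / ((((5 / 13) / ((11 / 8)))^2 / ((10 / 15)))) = -28.96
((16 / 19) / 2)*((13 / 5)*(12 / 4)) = 312 / 95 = 3.28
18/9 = 2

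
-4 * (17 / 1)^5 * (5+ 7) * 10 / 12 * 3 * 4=-681531360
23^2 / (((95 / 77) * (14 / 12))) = 34914 / 95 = 367.52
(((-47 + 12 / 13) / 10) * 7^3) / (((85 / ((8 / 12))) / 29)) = -5958253 / 16575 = -359.47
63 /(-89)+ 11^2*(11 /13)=117640 /1157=101.68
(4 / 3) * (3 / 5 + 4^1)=92 / 15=6.13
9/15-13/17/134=6769/11390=0.59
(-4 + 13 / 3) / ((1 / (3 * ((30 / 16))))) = 15 / 8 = 1.88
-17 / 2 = -8.50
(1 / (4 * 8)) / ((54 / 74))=37 / 864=0.04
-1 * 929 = -929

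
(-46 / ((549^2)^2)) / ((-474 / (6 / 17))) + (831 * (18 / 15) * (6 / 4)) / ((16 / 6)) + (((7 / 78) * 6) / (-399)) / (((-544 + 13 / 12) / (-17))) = 880991086993213519938379 / 1570604186588336354520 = 560.92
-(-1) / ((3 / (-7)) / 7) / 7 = -7 / 3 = -2.33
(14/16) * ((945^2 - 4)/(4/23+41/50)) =3594409525/4572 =786178.81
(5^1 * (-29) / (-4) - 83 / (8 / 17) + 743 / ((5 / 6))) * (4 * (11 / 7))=330649 / 70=4723.56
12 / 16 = 3 / 4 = 0.75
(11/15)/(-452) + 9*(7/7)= 61009/6780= 9.00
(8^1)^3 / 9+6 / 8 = 2075 / 36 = 57.64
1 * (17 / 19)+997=18960 / 19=997.89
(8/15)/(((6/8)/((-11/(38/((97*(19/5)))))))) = -17072/225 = -75.88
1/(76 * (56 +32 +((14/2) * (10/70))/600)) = 0.00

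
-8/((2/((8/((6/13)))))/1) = -208/3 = -69.33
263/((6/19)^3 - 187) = -1803917/1282417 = -1.41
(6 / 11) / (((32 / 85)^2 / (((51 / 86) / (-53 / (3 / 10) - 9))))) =-3316275 / 269784064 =-0.01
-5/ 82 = -0.06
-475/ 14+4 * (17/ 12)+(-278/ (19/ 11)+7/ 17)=-2561227/ 13566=-188.80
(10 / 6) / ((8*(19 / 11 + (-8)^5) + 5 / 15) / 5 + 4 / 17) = -935 / 29410837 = -0.00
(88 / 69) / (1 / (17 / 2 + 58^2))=4301.16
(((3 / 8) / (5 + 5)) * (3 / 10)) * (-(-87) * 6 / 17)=2349 / 6800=0.35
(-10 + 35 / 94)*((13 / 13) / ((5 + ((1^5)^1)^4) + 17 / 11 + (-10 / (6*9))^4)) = -5290495155 / 4146948932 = -1.28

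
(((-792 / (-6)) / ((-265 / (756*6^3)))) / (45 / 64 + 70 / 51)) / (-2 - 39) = 70355755008 / 73610375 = 955.79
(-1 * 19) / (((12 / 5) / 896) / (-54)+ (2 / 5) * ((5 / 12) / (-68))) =6511680 / 857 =7598.23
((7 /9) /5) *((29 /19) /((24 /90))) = 203 /228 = 0.89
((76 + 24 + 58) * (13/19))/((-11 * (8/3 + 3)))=-6162/3553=-1.73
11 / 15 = 0.73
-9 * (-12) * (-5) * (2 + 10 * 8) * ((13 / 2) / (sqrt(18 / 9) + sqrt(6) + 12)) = -287820 / (sqrt(2) + sqrt(6) + 12) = -18143.30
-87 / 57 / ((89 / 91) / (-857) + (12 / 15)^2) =-56540575 / 23665773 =-2.39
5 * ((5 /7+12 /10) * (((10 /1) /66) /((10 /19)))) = 1273 /462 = 2.76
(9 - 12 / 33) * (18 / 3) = 570 / 11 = 51.82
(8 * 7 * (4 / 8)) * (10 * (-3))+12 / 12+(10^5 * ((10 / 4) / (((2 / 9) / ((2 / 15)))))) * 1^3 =149161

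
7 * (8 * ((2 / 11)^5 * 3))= 5376 / 161051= 0.03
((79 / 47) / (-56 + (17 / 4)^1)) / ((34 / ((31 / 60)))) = -2449 / 4961790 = -0.00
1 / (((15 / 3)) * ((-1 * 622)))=-1 / 3110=-0.00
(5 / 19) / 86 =5 / 1634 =0.00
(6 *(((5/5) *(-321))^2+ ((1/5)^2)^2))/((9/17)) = 2189621284/1875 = 1167798.02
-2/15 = -0.13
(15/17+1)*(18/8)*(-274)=-19728/17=-1160.47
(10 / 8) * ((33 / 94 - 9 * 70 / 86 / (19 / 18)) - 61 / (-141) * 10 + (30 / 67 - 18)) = -1529357915 / 61745592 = -24.77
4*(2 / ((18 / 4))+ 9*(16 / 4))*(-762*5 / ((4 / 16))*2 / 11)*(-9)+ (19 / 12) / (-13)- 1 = 6238400635 / 1716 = 3635431.61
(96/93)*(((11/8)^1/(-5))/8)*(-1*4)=22/155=0.14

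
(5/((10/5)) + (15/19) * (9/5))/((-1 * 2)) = -1.96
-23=-23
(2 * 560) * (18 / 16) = 1260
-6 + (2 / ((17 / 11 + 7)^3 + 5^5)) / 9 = -269455124 / 44909631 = -6.00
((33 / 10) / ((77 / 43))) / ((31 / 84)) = 774 / 155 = 4.99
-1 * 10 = -10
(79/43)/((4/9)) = 711/172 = 4.13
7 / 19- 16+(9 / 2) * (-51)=-9315 / 38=-245.13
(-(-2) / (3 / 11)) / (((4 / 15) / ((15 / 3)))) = 275 / 2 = 137.50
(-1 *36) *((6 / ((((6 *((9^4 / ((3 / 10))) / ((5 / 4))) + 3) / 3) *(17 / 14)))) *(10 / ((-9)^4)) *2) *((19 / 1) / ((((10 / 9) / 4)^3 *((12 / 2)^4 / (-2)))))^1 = 1216 / 57363525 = 0.00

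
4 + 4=8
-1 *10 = -10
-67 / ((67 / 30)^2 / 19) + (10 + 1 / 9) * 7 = -111221 / 603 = -184.45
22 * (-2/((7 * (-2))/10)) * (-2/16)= -55/14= -3.93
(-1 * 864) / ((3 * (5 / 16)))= -4608 / 5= -921.60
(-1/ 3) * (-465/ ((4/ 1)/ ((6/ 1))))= 465/ 2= 232.50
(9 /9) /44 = 1 /44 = 0.02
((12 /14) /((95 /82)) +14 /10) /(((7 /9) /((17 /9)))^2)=411247 /32585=12.62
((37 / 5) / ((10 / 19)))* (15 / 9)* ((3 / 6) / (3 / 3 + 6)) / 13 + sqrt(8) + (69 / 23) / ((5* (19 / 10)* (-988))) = 253153 / 1971060 + 2* sqrt(2) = 2.96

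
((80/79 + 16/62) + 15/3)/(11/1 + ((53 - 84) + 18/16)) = -122856/369799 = -0.33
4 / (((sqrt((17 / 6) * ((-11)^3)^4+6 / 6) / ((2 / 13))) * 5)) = 8 * sqrt(320119694425578) / 3467963356277095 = 0.00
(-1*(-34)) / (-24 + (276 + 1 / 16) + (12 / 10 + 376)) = 2720 / 50341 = 0.05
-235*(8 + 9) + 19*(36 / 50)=-99533 / 25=-3981.32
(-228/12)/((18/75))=-475/6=-79.17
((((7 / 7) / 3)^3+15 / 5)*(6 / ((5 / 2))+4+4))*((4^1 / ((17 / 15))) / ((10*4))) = 2132 / 765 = 2.79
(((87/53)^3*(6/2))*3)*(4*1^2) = 159.23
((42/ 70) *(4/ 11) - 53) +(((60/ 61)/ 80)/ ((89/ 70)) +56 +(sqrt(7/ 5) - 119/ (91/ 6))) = -35854047/ 7763470 +sqrt(35)/ 5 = -3.44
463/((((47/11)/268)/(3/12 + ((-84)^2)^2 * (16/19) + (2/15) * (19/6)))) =48928073693208149/40185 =1217570578405.08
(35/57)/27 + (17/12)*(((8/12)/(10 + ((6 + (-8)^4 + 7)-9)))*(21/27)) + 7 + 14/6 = 118362041/12650580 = 9.36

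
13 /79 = 0.16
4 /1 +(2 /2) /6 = 25 /6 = 4.17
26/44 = 0.59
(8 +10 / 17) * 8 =1168 / 17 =68.71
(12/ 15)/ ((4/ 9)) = 1.80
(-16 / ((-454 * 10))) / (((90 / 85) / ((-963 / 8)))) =-1819 / 4540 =-0.40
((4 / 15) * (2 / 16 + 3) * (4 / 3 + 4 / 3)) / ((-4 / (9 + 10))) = -95 / 9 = -10.56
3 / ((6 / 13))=13 / 2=6.50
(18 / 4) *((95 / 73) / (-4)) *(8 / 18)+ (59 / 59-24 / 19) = -2535 / 2774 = -0.91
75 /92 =0.82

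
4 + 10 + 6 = 20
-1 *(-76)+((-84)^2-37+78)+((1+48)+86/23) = 166192/23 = 7225.74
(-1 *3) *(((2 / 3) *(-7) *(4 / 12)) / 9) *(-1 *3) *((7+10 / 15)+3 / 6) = -343 / 27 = -12.70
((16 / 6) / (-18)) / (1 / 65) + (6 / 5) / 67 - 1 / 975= -5651573 / 587925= -9.61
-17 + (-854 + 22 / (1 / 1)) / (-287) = -4047 / 287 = -14.10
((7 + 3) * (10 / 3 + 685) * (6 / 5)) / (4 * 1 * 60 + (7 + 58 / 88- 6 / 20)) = 1817200 / 54419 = 33.39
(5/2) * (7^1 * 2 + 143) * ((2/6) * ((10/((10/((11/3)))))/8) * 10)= 43175/72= 599.65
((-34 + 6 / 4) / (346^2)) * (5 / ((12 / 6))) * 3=-975 / 478864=-0.00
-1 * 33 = -33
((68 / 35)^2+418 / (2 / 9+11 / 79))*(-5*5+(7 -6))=-8766142032 / 314825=-27844.49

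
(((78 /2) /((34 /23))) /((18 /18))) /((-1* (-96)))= 299 /1088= 0.27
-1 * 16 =-16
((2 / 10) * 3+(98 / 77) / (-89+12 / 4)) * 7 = 9688 / 2365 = 4.10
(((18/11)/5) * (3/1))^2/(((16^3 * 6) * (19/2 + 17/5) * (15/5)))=27/26639360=0.00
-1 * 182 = -182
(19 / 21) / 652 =19 / 13692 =0.00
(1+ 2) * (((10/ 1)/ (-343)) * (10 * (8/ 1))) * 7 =-2400/ 49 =-48.98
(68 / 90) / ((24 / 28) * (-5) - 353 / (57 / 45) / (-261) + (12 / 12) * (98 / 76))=-262276 / 669435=-0.39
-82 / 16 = -41 / 8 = -5.12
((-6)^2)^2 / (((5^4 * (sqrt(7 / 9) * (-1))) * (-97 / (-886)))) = -3444768 * sqrt(7) / 424375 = -21.48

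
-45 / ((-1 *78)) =15 / 26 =0.58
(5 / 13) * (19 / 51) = 95 / 663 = 0.14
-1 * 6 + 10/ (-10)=-7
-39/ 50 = -0.78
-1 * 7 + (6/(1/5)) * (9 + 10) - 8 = 555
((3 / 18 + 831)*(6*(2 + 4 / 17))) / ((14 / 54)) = 5116662 / 119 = 42997.16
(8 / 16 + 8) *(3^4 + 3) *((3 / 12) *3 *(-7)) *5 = -18742.50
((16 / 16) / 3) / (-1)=-1 / 3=-0.33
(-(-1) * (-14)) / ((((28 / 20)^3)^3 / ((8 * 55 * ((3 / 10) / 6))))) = -14.91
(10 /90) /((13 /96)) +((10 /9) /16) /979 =751937 /916344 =0.82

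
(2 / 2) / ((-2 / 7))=-3.50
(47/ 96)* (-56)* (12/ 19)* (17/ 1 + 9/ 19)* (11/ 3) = -1201508/ 1083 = -1109.43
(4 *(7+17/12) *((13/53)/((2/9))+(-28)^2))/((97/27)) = 75647889/10282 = 7357.31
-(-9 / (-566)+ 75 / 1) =-42459 / 566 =-75.02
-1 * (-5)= 5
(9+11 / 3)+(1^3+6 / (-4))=73 / 6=12.17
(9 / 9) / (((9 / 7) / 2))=14 / 9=1.56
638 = 638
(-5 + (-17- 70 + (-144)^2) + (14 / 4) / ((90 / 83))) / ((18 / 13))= 48314513 / 3240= 14911.89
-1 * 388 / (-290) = 194 / 145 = 1.34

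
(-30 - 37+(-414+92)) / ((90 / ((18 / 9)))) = -389 / 45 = -8.64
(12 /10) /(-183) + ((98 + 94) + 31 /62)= 117421 /610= 192.49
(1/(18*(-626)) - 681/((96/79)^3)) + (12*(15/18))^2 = -25800176581/92307456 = -279.50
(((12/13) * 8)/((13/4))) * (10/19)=3840/3211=1.20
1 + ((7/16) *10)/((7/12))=17/2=8.50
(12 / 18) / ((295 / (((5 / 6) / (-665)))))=-1 / 353115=-0.00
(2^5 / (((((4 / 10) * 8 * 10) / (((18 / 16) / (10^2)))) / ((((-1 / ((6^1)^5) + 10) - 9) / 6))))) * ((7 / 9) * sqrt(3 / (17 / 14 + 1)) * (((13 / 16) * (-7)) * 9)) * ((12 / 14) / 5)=-28301 * sqrt(1302) / 68567040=-0.01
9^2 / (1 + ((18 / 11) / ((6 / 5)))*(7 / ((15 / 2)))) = 891 / 25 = 35.64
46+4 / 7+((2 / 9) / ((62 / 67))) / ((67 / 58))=46.78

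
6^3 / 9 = 24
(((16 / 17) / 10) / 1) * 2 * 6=96 / 85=1.13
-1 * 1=-1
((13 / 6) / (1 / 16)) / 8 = 13 / 3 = 4.33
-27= -27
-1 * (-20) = 20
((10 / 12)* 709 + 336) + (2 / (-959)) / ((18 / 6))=1777665 / 1918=926.83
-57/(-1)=57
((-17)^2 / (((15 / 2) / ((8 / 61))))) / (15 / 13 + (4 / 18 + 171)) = 22542 / 768905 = 0.03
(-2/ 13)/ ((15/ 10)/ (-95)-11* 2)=380/ 54379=0.01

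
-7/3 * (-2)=14/3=4.67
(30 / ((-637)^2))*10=300 / 405769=0.00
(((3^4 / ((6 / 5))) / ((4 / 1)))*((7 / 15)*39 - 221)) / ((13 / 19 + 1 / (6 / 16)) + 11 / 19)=-780273 / 896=-870.84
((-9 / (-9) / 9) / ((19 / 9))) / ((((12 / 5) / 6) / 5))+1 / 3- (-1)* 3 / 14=481 / 399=1.21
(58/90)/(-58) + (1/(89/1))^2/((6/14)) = -7711/712890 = -0.01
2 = 2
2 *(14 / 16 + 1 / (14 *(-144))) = 1763 / 1008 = 1.75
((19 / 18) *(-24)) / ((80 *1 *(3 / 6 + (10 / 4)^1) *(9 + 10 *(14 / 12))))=-0.01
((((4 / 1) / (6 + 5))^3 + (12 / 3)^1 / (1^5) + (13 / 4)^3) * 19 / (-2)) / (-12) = 62111741 / 2044416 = 30.38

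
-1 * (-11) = 11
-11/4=-2.75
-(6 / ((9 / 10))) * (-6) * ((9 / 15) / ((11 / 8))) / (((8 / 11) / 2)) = 48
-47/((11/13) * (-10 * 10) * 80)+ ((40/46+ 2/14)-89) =-1246509629/14168000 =-87.98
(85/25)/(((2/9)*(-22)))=-153/220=-0.70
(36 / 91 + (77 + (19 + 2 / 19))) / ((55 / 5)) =166850 / 19019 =8.77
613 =613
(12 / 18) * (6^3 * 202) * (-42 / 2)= -610848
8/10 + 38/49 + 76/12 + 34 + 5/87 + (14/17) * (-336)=-85059056/362355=-234.74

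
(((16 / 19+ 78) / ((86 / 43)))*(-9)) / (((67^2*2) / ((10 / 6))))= -11235 / 170582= -0.07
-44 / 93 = -0.47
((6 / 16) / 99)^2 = 1 / 69696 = 0.00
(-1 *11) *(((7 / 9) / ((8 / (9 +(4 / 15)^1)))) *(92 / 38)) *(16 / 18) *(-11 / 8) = 29.32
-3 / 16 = -0.19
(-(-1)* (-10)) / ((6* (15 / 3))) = -1 / 3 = -0.33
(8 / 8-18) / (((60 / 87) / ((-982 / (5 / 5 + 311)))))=242063 / 3120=77.58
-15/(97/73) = -1095/97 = -11.29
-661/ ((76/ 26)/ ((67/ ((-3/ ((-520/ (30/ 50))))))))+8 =-748448932/ 171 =-4376894.34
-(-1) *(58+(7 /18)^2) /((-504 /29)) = -546389 /163296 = -3.35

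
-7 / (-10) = 7 / 10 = 0.70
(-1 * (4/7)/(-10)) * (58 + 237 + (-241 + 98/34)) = 1934/595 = 3.25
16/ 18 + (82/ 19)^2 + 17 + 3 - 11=92645/ 3249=28.51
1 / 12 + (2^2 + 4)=8.08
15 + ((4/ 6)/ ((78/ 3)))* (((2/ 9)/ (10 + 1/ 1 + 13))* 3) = 21061/ 1404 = 15.00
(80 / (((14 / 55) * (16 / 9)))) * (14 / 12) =825 / 4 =206.25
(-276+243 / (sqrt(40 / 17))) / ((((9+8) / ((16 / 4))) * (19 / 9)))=-9936 / 323+2187 * sqrt(170) / 1615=-13.11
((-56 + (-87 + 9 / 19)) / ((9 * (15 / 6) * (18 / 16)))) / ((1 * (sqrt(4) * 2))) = -10832 / 7695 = -1.41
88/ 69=1.28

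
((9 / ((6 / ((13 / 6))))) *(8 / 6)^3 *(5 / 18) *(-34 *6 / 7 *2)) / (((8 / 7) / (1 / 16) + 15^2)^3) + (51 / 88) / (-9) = -174410124241 / 2708122357512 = -0.06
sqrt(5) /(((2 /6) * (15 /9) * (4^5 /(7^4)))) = 21609 * sqrt(5) /5120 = 9.44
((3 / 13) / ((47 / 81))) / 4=243 / 2444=0.10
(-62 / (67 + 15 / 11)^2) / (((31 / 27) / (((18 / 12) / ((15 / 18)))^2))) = -264627 / 7068800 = -0.04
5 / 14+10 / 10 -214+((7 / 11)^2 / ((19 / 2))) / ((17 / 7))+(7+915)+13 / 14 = 194325478 / 273581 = 710.30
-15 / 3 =-5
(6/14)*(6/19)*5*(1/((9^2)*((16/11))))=55/9576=0.01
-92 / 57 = -1.61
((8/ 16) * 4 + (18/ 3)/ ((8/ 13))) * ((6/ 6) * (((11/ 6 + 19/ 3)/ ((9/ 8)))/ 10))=2303/ 270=8.53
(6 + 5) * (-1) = -11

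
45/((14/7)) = 22.50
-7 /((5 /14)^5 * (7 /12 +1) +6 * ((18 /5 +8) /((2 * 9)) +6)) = -0.18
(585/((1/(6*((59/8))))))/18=11505/8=1438.12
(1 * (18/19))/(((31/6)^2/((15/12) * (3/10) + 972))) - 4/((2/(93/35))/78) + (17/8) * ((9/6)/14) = -7766483379/20450080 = -379.78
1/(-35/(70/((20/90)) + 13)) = -9.37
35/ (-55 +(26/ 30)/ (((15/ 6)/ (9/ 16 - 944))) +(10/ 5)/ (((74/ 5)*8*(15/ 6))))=-155400/ 1696309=-0.09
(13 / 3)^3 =2197 / 27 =81.37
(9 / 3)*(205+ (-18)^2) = 1587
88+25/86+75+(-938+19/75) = -4995241/6450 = -774.46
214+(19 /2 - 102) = 121.50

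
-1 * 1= -1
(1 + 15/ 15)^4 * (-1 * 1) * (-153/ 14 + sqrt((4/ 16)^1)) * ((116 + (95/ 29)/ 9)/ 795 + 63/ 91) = 2642340704/ 18882045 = 139.94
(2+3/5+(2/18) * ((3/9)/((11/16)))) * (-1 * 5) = -3941/297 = -13.27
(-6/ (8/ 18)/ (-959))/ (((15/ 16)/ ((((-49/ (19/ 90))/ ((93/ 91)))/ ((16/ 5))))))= -85995/ 80693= -1.07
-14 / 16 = -7 / 8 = -0.88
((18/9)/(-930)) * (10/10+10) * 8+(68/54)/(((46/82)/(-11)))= -2394986/96255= -24.88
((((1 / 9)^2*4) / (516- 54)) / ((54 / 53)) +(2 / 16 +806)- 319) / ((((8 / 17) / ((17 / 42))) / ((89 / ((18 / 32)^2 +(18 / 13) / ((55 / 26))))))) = 506382993338930 / 13185228357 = 38405.33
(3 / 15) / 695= 1 / 3475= 0.00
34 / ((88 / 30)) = 255 / 22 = 11.59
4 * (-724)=-2896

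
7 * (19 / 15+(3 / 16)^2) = 34993 / 3840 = 9.11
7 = 7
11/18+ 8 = 155/18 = 8.61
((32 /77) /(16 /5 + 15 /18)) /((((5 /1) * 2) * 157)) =96 /1462769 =0.00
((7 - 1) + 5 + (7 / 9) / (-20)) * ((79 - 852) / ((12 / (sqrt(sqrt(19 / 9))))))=-1525129 * 19^(1 / 4) * sqrt(3) / 6480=-851.10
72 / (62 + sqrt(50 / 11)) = 8184 / 7039 - 60* sqrt(22) / 7039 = 1.12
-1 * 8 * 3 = -24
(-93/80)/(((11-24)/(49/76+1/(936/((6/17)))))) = 503843/8733920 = 0.06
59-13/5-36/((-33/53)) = 114.22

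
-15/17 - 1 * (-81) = 1362/17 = 80.12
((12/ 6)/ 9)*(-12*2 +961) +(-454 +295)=443/ 9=49.22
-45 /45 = -1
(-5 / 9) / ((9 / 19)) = -95 / 81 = -1.17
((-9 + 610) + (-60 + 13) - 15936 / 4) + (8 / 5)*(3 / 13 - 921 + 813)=-3602.43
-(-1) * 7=7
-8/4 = -2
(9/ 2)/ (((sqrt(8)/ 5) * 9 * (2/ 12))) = 5.30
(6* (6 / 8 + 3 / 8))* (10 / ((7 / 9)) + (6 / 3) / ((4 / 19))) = 8451 / 56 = 150.91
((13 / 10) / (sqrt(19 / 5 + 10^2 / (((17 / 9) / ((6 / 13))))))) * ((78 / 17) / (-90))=-169 * sqrt(34474895) / 79557450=-0.01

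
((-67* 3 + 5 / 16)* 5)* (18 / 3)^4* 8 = -10403640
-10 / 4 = -2.50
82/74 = 41/37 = 1.11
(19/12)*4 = 19/3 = 6.33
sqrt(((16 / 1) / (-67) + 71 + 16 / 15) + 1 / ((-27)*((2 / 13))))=sqrt(2602972110) / 6030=8.46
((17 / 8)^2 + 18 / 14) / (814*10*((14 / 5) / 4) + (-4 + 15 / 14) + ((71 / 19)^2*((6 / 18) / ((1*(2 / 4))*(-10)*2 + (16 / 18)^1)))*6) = 38467799 / 37742827680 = 0.00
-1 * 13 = -13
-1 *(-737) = 737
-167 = -167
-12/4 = -3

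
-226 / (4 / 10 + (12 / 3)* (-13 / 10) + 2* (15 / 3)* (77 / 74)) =-41810 / 1037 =-40.32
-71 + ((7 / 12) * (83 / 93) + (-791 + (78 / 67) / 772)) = -12431983879 / 14430996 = -861.48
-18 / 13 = -1.38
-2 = -2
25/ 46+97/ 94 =1703/ 1081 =1.58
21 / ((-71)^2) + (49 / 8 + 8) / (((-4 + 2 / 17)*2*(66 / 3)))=-9195889 / 117112512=-0.08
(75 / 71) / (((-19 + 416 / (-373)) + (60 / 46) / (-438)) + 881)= 1878801 / 1531162783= 0.00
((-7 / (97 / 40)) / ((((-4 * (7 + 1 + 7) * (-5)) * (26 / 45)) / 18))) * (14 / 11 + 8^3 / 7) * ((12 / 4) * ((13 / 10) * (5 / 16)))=-232065 / 8536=-27.19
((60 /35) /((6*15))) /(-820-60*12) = -1 /80850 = -0.00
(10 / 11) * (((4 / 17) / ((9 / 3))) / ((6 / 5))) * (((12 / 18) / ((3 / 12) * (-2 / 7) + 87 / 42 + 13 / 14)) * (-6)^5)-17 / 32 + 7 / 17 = -25834115 / 245344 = -105.30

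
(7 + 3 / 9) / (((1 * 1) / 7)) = 154 / 3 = 51.33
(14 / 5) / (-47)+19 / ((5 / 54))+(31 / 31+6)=212.14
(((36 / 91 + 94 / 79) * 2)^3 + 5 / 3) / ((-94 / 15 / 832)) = -5983367120696480 / 1343259610511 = -4454.36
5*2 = 10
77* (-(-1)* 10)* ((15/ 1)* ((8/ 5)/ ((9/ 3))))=6160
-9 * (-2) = 18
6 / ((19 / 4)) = 24 / 19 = 1.26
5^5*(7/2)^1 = 21875/2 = 10937.50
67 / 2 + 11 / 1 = 89 / 2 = 44.50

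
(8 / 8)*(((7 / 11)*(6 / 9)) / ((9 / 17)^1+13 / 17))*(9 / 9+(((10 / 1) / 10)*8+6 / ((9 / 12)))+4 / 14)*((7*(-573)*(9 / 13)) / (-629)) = 12033 / 481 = 25.02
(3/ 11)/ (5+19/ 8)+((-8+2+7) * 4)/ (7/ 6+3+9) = 17472/ 51271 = 0.34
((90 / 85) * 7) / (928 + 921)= 126 / 31433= 0.00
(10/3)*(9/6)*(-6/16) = -15/8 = -1.88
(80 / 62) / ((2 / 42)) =840 / 31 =27.10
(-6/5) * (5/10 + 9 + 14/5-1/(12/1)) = -14.66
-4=-4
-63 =-63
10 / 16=5 / 8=0.62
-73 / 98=-0.74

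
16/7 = 2.29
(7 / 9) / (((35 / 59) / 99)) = 649 / 5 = 129.80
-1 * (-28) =28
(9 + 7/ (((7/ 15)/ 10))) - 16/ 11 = 1733/ 11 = 157.55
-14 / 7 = -2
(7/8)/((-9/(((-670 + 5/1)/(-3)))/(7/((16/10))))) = -162925/1728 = -94.29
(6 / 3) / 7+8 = 58 / 7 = 8.29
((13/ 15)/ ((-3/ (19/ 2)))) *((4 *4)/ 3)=-14.64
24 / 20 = 6 / 5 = 1.20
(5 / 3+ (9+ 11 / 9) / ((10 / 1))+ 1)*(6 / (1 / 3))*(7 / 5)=2324 / 25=92.96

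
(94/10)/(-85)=-47/425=-0.11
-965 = -965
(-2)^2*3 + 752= 764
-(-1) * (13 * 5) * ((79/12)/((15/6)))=1027/6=171.17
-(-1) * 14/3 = 14/3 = 4.67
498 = 498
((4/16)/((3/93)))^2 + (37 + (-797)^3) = -8100183615/16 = -506261475.94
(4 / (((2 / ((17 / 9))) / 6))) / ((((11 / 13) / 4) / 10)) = 35360 / 33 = 1071.52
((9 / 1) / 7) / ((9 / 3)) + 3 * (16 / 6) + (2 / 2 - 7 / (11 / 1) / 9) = 6485 / 693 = 9.36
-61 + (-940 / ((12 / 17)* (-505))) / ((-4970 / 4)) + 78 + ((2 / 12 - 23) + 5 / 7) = -7712021 / 1505910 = -5.12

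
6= 6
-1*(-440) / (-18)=-220 / 9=-24.44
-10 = -10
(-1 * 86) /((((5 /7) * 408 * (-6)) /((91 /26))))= 2107 /12240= 0.17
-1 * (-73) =73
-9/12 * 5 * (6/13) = -45/26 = -1.73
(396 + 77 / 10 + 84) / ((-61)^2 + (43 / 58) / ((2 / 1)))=282866 / 2158395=0.13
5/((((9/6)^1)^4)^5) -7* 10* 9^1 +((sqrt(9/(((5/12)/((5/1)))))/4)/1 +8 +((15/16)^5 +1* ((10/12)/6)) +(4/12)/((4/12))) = -2267313317033117761/3656158440062976 +3* sqrt(3)/2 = -617.54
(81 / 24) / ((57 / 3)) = 27 / 152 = 0.18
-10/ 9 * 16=-160/ 9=-17.78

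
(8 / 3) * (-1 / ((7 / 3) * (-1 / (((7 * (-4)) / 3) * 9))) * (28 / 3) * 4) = -3584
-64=-64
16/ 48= 1/ 3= 0.33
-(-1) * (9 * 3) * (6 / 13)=162 / 13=12.46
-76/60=-19/15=-1.27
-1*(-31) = 31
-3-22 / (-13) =-17 / 13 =-1.31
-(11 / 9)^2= -121 / 81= -1.49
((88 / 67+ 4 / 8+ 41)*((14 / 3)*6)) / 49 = 11474 / 469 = 24.46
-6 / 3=-2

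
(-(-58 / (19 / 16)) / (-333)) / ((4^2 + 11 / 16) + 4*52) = -0.00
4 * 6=24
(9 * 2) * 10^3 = 18000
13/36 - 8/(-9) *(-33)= -1043/36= -28.97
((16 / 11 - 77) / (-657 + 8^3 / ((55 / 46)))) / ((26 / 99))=411345 / 327158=1.26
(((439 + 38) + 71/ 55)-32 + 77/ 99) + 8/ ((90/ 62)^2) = 10043023/ 22275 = 450.87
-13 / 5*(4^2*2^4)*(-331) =220313.60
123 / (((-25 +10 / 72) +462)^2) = 159408 / 247653169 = 0.00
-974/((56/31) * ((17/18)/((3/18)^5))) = -15097/205632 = -0.07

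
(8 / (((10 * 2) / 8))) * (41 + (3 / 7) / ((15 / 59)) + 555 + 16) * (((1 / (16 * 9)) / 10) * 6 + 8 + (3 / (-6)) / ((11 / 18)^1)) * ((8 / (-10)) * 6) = -3259824872 / 48125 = -67736.62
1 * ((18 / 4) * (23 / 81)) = 1.28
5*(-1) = -5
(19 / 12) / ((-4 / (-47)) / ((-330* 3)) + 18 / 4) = 147345 / 418762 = 0.35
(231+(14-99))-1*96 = 50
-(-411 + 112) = 299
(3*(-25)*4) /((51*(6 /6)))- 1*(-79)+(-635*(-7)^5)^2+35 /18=34853731177098619 /306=113901082278100.06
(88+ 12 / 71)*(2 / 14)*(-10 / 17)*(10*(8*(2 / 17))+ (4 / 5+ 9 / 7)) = -85649320 / 1005431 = -85.19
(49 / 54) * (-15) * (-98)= 12005 / 9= 1333.89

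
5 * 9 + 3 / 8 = 363 / 8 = 45.38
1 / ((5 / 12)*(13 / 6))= 72 / 65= 1.11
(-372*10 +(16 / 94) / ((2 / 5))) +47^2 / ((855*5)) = -747251677 / 200925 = -3719.06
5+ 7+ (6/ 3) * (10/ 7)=104/ 7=14.86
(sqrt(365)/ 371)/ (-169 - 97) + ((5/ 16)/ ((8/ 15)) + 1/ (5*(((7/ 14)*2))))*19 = 9557/ 640 - sqrt(365)/ 98686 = 14.93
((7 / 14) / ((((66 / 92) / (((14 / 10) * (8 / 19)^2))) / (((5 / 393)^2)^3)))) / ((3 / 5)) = 161000000 / 131673293558461362411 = 0.00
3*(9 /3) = 9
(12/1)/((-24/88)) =-44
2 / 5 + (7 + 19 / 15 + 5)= 41 / 3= 13.67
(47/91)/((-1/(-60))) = 2820/91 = 30.99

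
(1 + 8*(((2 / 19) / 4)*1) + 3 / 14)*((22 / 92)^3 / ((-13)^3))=-504449 / 56883353072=-0.00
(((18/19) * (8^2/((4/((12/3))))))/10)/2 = 3.03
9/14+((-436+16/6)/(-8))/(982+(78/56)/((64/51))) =51643591/73992786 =0.70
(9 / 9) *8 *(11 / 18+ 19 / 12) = 158 / 9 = 17.56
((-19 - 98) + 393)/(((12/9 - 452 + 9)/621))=-514188/1325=-388.07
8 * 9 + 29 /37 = 2693 /37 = 72.78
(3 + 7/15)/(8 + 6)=26/105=0.25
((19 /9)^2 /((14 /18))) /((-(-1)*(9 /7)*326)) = 361 /26406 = 0.01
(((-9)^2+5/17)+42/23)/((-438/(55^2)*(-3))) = 49156250/256887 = 191.35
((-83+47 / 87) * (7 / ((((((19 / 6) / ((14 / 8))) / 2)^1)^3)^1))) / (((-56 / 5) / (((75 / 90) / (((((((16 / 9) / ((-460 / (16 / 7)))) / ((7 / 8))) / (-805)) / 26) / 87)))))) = 146920932905394375 / 14047232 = 10459066448.49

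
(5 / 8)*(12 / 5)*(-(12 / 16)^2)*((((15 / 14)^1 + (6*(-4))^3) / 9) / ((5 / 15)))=1741689 / 448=3887.70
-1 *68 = -68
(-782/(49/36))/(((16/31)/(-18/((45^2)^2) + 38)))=-42299.81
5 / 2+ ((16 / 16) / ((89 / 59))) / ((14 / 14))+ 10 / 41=24863 / 7298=3.41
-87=-87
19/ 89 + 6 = 553/ 89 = 6.21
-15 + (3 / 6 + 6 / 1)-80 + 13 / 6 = -259 / 3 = -86.33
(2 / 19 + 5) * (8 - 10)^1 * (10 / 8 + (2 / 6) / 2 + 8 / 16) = -2231 / 114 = -19.57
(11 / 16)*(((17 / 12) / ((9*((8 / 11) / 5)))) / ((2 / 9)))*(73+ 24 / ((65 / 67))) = 13068121 / 39936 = 327.23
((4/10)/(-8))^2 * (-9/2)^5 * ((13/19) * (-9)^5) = 45328197213/243200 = 186382.39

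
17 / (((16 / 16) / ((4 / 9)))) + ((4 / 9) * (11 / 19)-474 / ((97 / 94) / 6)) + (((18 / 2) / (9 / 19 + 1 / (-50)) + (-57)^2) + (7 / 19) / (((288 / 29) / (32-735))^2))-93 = 2273.76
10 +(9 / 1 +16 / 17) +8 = 475 / 17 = 27.94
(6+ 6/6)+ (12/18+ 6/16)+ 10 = 433/24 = 18.04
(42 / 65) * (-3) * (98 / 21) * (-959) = 563892 / 65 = 8675.26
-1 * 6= -6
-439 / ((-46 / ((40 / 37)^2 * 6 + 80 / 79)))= 190508440 / 2487473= 76.59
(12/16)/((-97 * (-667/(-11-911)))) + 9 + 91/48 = 33804385/3105552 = 10.89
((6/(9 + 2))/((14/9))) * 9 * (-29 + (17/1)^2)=63180/77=820.52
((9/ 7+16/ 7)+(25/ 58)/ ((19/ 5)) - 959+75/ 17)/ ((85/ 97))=-1085.15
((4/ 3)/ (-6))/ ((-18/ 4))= 4/ 81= 0.05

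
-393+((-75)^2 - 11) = 5221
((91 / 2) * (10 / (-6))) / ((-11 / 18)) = 1365 / 11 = 124.09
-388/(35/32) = -12416/35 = -354.74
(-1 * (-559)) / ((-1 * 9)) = -559 / 9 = -62.11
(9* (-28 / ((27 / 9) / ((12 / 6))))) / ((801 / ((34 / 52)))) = -476 / 3471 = -0.14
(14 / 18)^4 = 2401 / 6561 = 0.37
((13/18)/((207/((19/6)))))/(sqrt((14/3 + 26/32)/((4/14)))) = 247* sqrt(11046)/10289349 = 0.00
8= 8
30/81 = 10/27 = 0.37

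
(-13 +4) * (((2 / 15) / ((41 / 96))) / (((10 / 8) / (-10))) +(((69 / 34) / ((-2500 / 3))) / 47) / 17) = 62590540383 / 2784515000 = 22.48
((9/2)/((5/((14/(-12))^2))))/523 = 49/20920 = 0.00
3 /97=0.03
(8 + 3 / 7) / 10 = 59 / 70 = 0.84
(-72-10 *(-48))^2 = 166464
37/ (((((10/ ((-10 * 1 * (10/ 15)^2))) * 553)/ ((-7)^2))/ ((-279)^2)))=-8960364/ 79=-113422.33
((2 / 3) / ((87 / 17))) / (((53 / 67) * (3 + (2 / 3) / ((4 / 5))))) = 4556 / 106053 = 0.04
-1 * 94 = -94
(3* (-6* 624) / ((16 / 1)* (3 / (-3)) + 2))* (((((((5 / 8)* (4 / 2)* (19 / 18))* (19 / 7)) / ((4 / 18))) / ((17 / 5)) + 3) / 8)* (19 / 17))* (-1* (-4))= 98281053 / 28322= 3470.13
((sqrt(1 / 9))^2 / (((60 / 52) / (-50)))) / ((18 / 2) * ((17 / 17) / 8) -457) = 0.01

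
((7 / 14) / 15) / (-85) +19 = 19.00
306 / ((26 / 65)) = 765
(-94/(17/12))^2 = 1272384/289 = 4402.71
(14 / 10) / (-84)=-1 / 60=-0.02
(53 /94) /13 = 53 /1222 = 0.04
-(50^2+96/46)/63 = -57548/1449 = -39.72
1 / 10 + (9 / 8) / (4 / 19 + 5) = 139 / 440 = 0.32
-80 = -80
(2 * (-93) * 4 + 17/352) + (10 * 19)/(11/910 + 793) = -188915989511/254017632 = -743.71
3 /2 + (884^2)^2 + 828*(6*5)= 1221347009555 /2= 610673504777.50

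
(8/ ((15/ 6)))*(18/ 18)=16/ 5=3.20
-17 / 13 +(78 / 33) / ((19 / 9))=-511 / 2717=-0.19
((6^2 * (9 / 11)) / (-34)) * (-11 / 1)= 162 / 17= 9.53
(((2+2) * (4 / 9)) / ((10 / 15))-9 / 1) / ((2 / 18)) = -57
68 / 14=34 / 7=4.86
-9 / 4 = -2.25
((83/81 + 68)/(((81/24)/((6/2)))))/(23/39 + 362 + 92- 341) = 290732/538245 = 0.54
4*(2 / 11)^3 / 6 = 16 / 3993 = 0.00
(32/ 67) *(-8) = -256/ 67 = -3.82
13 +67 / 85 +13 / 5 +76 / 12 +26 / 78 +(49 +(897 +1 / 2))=494473 / 510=969.55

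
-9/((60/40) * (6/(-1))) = 1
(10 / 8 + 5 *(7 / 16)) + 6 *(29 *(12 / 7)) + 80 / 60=101827 / 336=303.06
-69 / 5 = -13.80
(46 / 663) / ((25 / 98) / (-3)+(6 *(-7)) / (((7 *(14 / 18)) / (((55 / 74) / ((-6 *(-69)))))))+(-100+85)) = -1918154 / 417430325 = -0.00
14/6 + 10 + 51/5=338/15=22.53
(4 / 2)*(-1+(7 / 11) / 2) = -1.36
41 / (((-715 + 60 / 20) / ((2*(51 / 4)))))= -2091 / 1424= -1.47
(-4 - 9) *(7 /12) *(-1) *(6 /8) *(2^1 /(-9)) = -91 /72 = -1.26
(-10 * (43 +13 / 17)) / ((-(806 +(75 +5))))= 3720 / 7531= 0.49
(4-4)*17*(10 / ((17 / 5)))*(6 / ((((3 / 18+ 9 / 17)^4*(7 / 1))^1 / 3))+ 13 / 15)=0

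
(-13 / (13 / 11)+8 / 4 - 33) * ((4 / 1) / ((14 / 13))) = -156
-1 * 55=-55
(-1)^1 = -1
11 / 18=0.61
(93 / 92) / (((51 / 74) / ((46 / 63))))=1147 / 1071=1.07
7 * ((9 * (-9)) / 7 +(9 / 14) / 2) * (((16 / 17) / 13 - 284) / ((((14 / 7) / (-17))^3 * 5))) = -285613209 / 104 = -2746280.86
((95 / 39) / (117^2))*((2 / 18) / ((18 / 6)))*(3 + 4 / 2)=475 / 14414517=0.00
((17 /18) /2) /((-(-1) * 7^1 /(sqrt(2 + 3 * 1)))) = 17 * sqrt(5) /252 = 0.15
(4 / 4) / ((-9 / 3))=-1 / 3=-0.33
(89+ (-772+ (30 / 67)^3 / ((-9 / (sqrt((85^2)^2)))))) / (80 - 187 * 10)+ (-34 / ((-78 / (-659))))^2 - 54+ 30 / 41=2768545977838778419 / 33573027782970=82463.40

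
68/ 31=2.19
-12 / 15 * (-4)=16 / 5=3.20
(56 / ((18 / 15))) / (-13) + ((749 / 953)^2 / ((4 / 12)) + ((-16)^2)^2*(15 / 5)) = 6963823535665 / 35420151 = 196606.26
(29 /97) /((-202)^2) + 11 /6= 21769021 /11873964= 1.83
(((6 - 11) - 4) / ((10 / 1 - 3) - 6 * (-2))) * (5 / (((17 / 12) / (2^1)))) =-1080 / 323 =-3.34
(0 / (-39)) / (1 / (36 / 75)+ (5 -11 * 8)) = 0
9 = 9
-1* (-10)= 10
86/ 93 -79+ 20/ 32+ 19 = -43487/ 744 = -58.45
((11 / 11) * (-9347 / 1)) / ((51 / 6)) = -18694 / 17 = -1099.65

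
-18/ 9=-2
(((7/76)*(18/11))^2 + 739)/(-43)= -129125005/7513132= -17.19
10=10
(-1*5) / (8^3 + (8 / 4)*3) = -5 / 518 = -0.01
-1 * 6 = -6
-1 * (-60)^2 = -3600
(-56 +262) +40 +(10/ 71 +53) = 21239/ 71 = 299.14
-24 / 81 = -8 / 27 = -0.30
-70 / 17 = -4.12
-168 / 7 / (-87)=8 / 29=0.28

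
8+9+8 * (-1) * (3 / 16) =31 / 2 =15.50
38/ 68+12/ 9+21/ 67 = 15073/ 6834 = 2.21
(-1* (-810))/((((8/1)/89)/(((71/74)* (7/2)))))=17914365/592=30260.75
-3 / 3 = -1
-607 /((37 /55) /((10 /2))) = -166925 /37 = -4511.49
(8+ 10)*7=126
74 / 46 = 37 / 23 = 1.61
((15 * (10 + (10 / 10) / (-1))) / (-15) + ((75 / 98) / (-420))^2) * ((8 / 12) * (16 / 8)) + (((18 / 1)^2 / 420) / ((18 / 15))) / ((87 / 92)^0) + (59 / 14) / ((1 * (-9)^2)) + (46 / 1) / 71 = -115370729611 / 10825590384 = -10.66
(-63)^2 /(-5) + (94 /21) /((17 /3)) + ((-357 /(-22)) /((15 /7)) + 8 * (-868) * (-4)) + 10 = 70687473 /2618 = 27000.56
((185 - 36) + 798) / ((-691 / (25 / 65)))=-4735 / 8983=-0.53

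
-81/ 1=-81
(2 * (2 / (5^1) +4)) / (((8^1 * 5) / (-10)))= -11 / 5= -2.20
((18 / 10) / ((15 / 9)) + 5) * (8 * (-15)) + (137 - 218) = -4053 / 5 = -810.60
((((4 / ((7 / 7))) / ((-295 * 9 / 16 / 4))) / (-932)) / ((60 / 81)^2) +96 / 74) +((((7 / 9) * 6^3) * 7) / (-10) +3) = -7203759687 / 63579875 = -113.30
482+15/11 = 5317/11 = 483.36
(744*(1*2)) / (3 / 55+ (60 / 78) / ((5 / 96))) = 354640 / 3533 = 100.38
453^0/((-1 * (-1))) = 1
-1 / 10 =-0.10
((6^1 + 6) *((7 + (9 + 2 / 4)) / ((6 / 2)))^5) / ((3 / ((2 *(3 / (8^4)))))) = 483153 / 16384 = 29.49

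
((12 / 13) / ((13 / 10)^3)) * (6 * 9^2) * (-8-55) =-367416000 / 28561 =-12864.26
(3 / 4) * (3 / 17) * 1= 9 / 68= 0.13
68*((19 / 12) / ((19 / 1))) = 17 / 3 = 5.67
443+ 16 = 459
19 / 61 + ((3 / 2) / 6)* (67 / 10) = 1.99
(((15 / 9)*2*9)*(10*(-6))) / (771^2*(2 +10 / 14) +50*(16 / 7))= -1800 / 1613597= -0.00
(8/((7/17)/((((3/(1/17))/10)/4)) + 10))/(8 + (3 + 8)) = 3468/85025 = 0.04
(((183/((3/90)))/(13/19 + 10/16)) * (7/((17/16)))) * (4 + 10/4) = 607501440/3383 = 179574.77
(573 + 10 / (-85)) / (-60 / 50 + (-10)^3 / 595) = -340865 / 1714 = -198.87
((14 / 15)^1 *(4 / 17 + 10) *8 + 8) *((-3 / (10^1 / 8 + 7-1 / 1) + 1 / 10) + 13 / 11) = 9935172 / 135575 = 73.28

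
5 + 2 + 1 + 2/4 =17/2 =8.50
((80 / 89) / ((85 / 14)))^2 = 50176 / 2289169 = 0.02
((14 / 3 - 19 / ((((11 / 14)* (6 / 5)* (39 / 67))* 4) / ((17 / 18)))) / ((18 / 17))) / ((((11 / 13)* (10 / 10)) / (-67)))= 370178417 / 1411344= 262.29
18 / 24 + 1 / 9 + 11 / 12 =16 / 9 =1.78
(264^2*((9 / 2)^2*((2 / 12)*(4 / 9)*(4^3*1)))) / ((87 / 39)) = 86980608 / 29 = 2999331.31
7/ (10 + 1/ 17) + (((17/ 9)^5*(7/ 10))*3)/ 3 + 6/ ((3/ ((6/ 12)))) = 207867881/ 11219310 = 18.53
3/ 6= 1/ 2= 0.50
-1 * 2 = -2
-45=-45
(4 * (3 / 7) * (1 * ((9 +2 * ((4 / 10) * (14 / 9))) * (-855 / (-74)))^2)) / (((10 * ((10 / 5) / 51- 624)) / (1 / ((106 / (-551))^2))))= -3563720876687193 / 34264207393360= -104.01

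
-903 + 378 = -525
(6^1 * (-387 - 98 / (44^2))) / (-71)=1123995 / 34364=32.71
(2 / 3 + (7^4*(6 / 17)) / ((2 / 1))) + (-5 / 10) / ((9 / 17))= 129569 / 306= 423.43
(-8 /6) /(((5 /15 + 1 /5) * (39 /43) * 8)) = -215 /624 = -0.34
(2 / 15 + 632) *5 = 9482 / 3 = 3160.67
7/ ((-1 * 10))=-7/ 10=-0.70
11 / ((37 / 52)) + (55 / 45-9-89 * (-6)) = 180380 / 333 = 541.68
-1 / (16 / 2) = -1 / 8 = -0.12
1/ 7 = 0.14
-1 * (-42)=42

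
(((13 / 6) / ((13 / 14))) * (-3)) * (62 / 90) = -217 / 45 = -4.82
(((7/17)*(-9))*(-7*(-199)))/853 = -87759/14501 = -6.05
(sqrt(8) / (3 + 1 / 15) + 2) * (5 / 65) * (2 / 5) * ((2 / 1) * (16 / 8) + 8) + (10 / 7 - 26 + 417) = 72 * sqrt(2) / 299 + 178891 / 455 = 393.51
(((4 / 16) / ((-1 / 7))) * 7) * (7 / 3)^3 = -16807 / 108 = -155.62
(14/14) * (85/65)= 17/13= 1.31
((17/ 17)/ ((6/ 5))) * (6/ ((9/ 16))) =80/ 9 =8.89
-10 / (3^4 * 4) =-5 / 162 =-0.03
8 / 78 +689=26875 / 39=689.10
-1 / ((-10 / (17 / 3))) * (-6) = -17 / 5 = -3.40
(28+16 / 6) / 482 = 46 / 723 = 0.06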